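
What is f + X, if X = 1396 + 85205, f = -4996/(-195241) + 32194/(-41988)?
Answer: 354964896357601/4098889554 ≈ 86600.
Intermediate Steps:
f = -3037908353/4098889554 (f = -4996*(-1/195241) + 32194*(-1/41988) = 4996/195241 - 16097/20994 = -3037908353/4098889554 ≈ -0.74115)
X = 86601
f + X = -3037908353/4098889554 + 86601 = 354964896357601/4098889554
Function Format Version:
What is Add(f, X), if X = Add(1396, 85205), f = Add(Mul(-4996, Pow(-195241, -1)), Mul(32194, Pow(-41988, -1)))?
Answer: Rational(354964896357601, 4098889554) ≈ 86600.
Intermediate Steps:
f = Rational(-3037908353, 4098889554) (f = Add(Mul(-4996, Rational(-1, 195241)), Mul(32194, Rational(-1, 41988))) = Add(Rational(4996, 195241), Rational(-16097, 20994)) = Rational(-3037908353, 4098889554) ≈ -0.74115)
X = 86601
Add(f, X) = Add(Rational(-3037908353, 4098889554), 86601) = Rational(354964896357601, 4098889554)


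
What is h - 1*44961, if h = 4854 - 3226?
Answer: -43333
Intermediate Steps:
h = 1628
h - 1*44961 = 1628 - 1*44961 = 1628 - 44961 = -43333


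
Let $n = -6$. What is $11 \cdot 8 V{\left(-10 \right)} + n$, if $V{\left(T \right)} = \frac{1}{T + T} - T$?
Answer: $\frac{4348}{5} \approx 869.6$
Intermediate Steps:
$V{\left(T \right)} = \frac{1}{2 T} - T$
$11 \cdot 8 V{\left(-10 \right)} + n = 11 \cdot 8 \left(\frac{1}{2 \left(-10\right)} - -10\right) - 6 = 88 \left(\frac{1}{2} \left(- \frac{1}{10}\right) + 10\right) - 6 = 88 \left(- \frac{1}{20} + 10\right) - 6 = 88 \cdot \frac{199}{20} - 6 = \frac{4378}{5} - 6 = \frac{4348}{5}$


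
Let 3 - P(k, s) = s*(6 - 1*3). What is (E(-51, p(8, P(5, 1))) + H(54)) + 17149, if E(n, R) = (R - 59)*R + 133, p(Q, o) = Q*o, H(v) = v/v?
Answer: 17283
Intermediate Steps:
H(v) = 1
P(k, s) = 3 - 3*s (P(k, s) = 3 - s*(6 - 1*3) = 3 - s*(6 - 3) = 3 - s*3 = 3 - 3*s)
E(n, R) = 133 + R*(-59 + R) (E(n, R) = (-59 + R)*R + 133 = R*(-59 + R) + 133 = 133 + R*(-59 + R))
(E(-51, p(8, P(5, 1))) + H(54)) + 17149 = ((133 + (8*(3 - 3*1))**2 - 472*(3 - 3*1)) + 1) + 17149 = ((133 + (8*(3 - 3))**2 - 472*(3 - 3)) + 1) + 17149 = ((133 + (8*0)**2 - 472*0) + 1) + 17149 = ((133 + 0**2 - 59*0) + 1) + 17149 = ((133 + 0 + 0) + 1) + 17149 = (133 + 1) + 17149 = 134 + 17149 = 17283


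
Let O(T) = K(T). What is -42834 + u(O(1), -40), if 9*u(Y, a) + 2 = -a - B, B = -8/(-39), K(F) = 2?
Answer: -15033260/351 ≈ -42830.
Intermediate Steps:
O(T) = 2
B = 8/39 (B = -8*(-1/39) = 8/39 ≈ 0.20513)
u(Y, a) = -86/351 - a/9 (u(Y, a) = -2/9 + (-a - 1*8/39)/9 = -2/9 + (-a - 8/39)/9 = -2/9 + (-8/39 - a)/9 = -2/9 + (-8/351 - a/9) = -86/351 - a/9)
-42834 + u(O(1), -40) = -42834 + (-86/351 - ⅑*(-40)) = -42834 + (-86/351 + 40/9) = -42834 + 1474/351 = -15033260/351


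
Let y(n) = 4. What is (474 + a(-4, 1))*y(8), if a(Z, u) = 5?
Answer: 1916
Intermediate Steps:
(474 + a(-4, 1))*y(8) = (474 + 5)*4 = 479*4 = 1916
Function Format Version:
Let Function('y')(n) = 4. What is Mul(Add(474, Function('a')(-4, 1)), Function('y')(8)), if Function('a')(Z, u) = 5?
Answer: 1916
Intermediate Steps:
Mul(Add(474, Function('a')(-4, 1)), Function('y')(8)) = Mul(Add(474, 5), 4) = Mul(479, 4) = 1916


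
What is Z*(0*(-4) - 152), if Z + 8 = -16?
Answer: 3648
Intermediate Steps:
Z = -24 (Z = -8 - 16 = -24)
Z*(0*(-4) - 152) = -24*(0*(-4) - 152) = -24*(0 - 152) = -24*(-152) = 3648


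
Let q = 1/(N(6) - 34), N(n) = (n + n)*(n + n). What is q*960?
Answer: 96/11 ≈ 8.7273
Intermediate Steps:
N(n) = 4*n² (N(n) = (2*n)*(2*n) = 4*n²)
q = 1/110 (q = 1/(4*6² - 34) = 1/(4*36 - 34) = 1/(144 - 34) = 1/110 ≈ 0.0090909)
q*960 = (1/110)*960 = 96/11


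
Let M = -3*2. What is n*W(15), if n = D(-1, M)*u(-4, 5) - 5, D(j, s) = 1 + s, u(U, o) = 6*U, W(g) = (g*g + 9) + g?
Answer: 28635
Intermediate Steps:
W(g) = 9 + g + g**2 (W(g) = (g**2 + 9) + g = (9 + g**2) + g = 9 + g + g**2)
M = -6
n = 115 (n = (1 - 6)*(6*(-4)) - 5 = -5*(-24) - 5 = 120 - 5 = 115)
n*W(15) = 115*(9 + 15 + 15**2) = 115*(9 + 15 + 225) = 115*249 = 28635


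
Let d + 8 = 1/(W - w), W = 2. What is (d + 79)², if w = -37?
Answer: 7672900/1521 ≈ 5044.6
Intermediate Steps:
d = -311/39 (d = -8 + 1/(2 - 1*(-37)) = -8 + 1/(2 + 37) = -8 + 1/39 = -311/39 ≈ -7.9744)
(d + 79)² = (-311/39 + 79)² = (2770/39)² = 7672900/1521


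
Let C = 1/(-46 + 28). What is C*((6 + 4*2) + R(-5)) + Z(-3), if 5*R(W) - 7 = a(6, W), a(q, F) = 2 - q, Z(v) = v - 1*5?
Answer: -793/90 ≈ -8.8111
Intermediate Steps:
C = -1/18 (C = 1/(-18) = -1/18 ≈ -0.055556)
Z(v) = -5 + v (Z(v) = v - 5 = -5 + v)
R(W) = ⅗ (R(W) = 7/5 + (2 - 1*6)/5 = 7/5 + (2 - 6)/5 = 7/5 + (⅕)*(-4) = 7/5 - ⅘ = ⅗)
C*((6 + 4*2) + R(-5)) + Z(-3) = -((6 + 4*2) + ⅗)/18 + (-5 - 3) = -((6 + 8) + ⅗)/18 - 8 = -(14 + ⅗)/18 - 8 = -1/18*73/5 - 8 = -73/90 - 8 = -793/90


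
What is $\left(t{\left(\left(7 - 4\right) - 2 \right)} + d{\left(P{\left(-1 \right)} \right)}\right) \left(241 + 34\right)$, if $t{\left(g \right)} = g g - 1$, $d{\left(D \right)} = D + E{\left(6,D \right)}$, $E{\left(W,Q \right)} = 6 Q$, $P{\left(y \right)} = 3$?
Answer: $5775$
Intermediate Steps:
$d{\left(D \right)} = 7 D$ ($d{\left(D \right)} = D + 6 D = 7 D$)
$t{\left(g \right)} = -1 + g^{2}$ ($t{\left(g \right)} = g^{2} - 1 = -1 + g^{2}$)
$\left(t{\left(\left(7 - 4\right) - 2 \right)} + d{\left(P{\left(-1 \right)} \right)}\right) \left(241 + 34\right) = \left(\left(-1 + \left(\left(7 - 4\right) - 2\right)^{2}\right) + 7 \cdot 3\right) \left(241 + 34\right) = \left(\left(-1 + \left(3 - 2\right)^{2}\right) + 21\right) 275 = \left(\left(-1 + 1^{2}\right) + 21\right) 275 = \left(\left(-1 + 1\right) + 21\right) 275 = \left(0 + 21\right) 275 = 21 \cdot 275 = 5775$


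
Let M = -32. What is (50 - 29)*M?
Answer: -672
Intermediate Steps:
(50 - 29)*M = (50 - 29)*(-32) = 21*(-32) = -672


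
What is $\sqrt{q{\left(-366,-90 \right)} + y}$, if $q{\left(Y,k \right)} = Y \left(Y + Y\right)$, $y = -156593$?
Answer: $\sqrt{111319} \approx 333.65$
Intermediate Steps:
$q{\left(Y,k \right)} = 2 Y^{2}$ ($q{\left(Y,k \right)} = Y 2 Y = 2 Y^{2}$)
$\sqrt{q{\left(-366,-90 \right)} + y} = \sqrt{2 \left(-366\right)^{2} - 156593} = \sqrt{2 \cdot 133956 - 156593} = \sqrt{267912 - 156593} = \sqrt{111319}$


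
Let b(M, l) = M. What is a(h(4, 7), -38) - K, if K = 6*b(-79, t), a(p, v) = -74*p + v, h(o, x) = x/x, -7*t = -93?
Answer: 362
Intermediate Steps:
t = 93/7 (t = -⅐*(-93) = 93/7 ≈ 13.286)
h(o, x) = 1
a(p, v) = v - 74*p
K = -474 (K = 6*(-79) = -474)
a(h(4, 7), -38) - K = (-38 - 74*1) - 1*(-474) = (-38 - 74) + 474 = -112 + 474 = 362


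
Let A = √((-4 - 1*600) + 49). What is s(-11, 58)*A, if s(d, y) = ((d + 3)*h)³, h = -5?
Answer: 64000*I*√555 ≈ 1.5077e+6*I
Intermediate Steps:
A = I*√555 (A = √((-4 - 600) + 49) = √(-604 + 49) = √(-555) = I*√555 ≈ 23.558*I)
s(d, y) = (-15 - 5*d)³ (s(d, y) = ((d + 3)*(-5))³ = ((3 + d)*(-5))³ = (-15 - 5*d)³)
s(-11, 58)*A = (-125*(3 - 11)³)*(I*√555) = (-125*(-8)³)*(I*√555) = (-125*(-512))*(I*√555) = 64000*(I*√555) = 64000*I*√555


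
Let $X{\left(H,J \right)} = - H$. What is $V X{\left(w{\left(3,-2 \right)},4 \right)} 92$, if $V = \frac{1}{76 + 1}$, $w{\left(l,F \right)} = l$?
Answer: $- \frac{276}{77} \approx -3.5844$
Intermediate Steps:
$V = \frac{1}{77} \approx 0.012987$
$V X{\left(w{\left(3,-2 \right)},4 \right)} 92 = \frac{\left(-1\right) 3}{77} \cdot 92 = \frac{1}{77} \left(-3\right) 92 = \left(- \frac{3}{77}\right) 92 = - \frac{276}{77}$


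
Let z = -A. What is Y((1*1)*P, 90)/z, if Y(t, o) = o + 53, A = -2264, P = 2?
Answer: 143/2264 ≈ 0.063163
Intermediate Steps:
z = 2264 (z = -1*(-2264) = 2264)
Y(t, o) = 53 + o
Y((1*1)*P, 90)/z = (53 + 90)/2264 = 143*(1/2264) = 143/2264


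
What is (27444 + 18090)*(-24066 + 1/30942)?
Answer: -5651150147719/5157 ≈ -1.0958e+9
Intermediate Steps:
(27444 + 18090)*(-24066 + 1/30942) = 45534*(-24066 + 1/30942) = 45534*(-744650171/30942) = -5651150147719/5157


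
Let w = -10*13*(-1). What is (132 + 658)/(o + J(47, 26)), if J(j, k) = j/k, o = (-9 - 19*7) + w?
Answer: -4108/53 ≈ -77.509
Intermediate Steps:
w = 130 (w = -130*(-1) = 130)
o = -12 (o = (-9 - 19*7) + 130 = (-9 - 133) + 130 = -142 + 130 = -12)
(132 + 658)/(o + J(47, 26)) = (132 + 658)/(-12 + 47/26) = 790/(-12 + 47*(1/26)) = 790/(-12 + 47/26) = 790/(-265/26) = 790*(-26/265) = -4108/53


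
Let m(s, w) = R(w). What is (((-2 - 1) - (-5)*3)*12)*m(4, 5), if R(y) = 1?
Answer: 144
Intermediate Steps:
m(s, w) = 1
(((-2 - 1) - (-5)*3)*12)*m(4, 5) = (((-2 - 1) - (-5)*3)*12)*1 = ((-3 - 5*(-3))*12)*1 = ((-3 + 15)*12)*1 = (12*12)*1 = 144*1 = 144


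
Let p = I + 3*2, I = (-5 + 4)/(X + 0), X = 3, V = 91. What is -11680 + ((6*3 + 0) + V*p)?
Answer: -33439/3 ≈ -11146.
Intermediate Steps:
I = -⅓ (I = (-5 + 4)/(3 + 0) = -1/3 = -1*⅓ = -⅓ ≈ -0.33333)
p = 17/3 (p = -⅓ + 3*2 = -⅓ + 6 = 17/3 ≈ 5.6667)
-11680 + ((6*3 + 0) + V*p) = -11680 + ((6*3 + 0) + 91*(17/3)) = -11680 + ((18 + 0) + 1547/3) = -11680 + (18 + 1547/3) = -11680 + 1601/3 = -33439/3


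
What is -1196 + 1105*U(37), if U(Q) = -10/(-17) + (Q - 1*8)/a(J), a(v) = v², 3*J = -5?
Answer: 54951/5 ≈ 10990.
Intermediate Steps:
J = -5/3 (J = (⅓)*(-5) = -5/3 ≈ -1.6667)
U(Q) = -974/425 + 9*Q/25 (U(Q) = -10/(-17) + (Q - 1*8)/((-5/3)²) = -10*(-1/17) + (Q - 8)/(25/9) = 10/17 + (-8 + Q)*(9/25) = 10/17 + (-72/25 + 9*Q/25) = -974/425 + 9*Q/25)
-1196 + 1105*U(37) = -1196 + 1105*(-974/425 + (9/25)*37) = -1196 + 1105*(-974/425 + 333/25) = -1196 + 1105*(4687/425) = -1196 + 60931/5 = 54951/5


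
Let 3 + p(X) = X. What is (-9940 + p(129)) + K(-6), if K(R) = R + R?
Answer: -9826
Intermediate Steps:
K(R) = 2*R
p(X) = -3 + X
(-9940 + p(129)) + K(-6) = (-9940 + (-3 + 129)) + 2*(-6) = (-9940 + 126) - 12 = -9814 - 12 = -9826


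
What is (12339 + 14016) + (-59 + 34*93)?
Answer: 29458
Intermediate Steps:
(12339 + 14016) + (-59 + 34*93) = 26355 + (-59 + 3162) = 26355 + 3103 = 29458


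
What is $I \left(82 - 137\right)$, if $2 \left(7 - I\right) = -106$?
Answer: $-3300$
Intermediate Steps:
$I = 60$ ($I = 7 - -53 = 7 + 53 = 60$)
$I \left(82 - 137\right) = 60 \left(82 - 137\right) = 60 \left(-55\right) = -3300$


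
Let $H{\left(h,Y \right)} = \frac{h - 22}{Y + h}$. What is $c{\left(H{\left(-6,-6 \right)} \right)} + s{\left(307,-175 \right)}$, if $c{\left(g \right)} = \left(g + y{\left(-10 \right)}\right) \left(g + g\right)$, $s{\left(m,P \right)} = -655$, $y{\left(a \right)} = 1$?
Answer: $- \frac{5755}{9} \approx -639.44$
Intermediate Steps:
$H{\left(h,Y \right)} = \frac{-22 + h}{Y + h}$
$c{\left(g \right)} = 2 g \left(1 + g\right)$ ($c{\left(g \right)} = \left(g + 1\right) \left(g + g\right) = \left(1 + g\right) 2 g = 2 g \left(1 + g\right)$)
$c{\left(H{\left(-6,-6 \right)} \right)} + s{\left(307,-175 \right)} = 2 \frac{-22 - 6}{-6 - 6} \left(1 + \frac{-22 - 6}{-6 - 6}\right) - 655 = 2 \frac{1}{-12} \left(-28\right) \left(1 + \frac{1}{-12} \left(-28\right)\right) - 655 = 2 \left(\left(- \frac{1}{12}\right) \left(-28\right)\right) \left(1 - - \frac{7}{3}\right) - 655 = 2 \cdot \frac{7}{3} \left(1 + \frac{7}{3}\right) - 655 = 2 \cdot \frac{7}{3} \cdot \frac{10}{3} - 655 = \frac{140}{9} - 655 = - \frac{5755}{9}$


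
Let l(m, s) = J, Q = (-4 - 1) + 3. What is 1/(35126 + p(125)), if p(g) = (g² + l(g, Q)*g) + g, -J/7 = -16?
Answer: 1/64876 ≈ 1.5414e-5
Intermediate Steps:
J = 112 (J = -7*(-16) = 112)
Q = -2 (Q = -5 + 3 = -2)
l(m, s) = 112
p(g) = g² + 113*g (p(g) = (g² + 112*g) + g = g² + 113*g)
1/(35126 + p(125)) = 1/(35126 + 125*(113 + 125)) = 1/(35126 + 125*238) = 1/(35126 + 29750) = 1/64876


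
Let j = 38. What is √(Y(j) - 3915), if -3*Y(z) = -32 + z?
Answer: I*√3917 ≈ 62.586*I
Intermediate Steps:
Y(z) = 32/3 - z/3 (Y(z) = -(-32 + z)/3 = 32/3 - z/3)
√(Y(j) - 3915) = √((32/3 - ⅓*38) - 3915) = √((32/3 - 38/3) - 3915) = √(-2 - 3915) = √(-3917) = I*√3917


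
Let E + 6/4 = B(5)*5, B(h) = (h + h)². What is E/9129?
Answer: 997/18258 ≈ 0.054606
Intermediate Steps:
B(h) = 4*h² (B(h) = (2*h)² = 4*h²)
E = 997/2 (E = -3/2 + (4*5²)*5 = -3/2 + (4*25)*5 = -3/2 + 100*5 = -3/2 + 500 = 997/2 ≈ 498.50)
E/9129 = (997/2)/9129 = (1/9129)*(997/2) = 997/18258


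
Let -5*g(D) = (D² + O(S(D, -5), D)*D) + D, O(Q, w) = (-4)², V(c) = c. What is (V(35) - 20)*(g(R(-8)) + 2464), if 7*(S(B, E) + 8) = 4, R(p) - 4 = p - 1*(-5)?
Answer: 36906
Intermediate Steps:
R(p) = 9 + p (R(p) = 4 + (p - 1*(-5)) = 4 + (p + 5) = 4 + (5 + p) = 9 + p)
S(B, E) = -52/7 (S(B, E) = -8 + (⅐)*4 = -8 + 4/7 = -52/7)
O(Q, w) = 16
g(D) = -17*D/5 - D²/5 (g(D) = -((D² + 16*D) + D)/5 = -(D² + 17*D)/5 = -17*D/5 - D²/5)
(V(35) - 20)*(g(R(-8)) + 2464) = (35 - 20)*(-(9 - 8)*(17 + (9 - 8))/5 + 2464) = 15*(-⅕*1*(17 + 1) + 2464) = 15*(-⅕*1*18 + 2464) = 15*(-18/5 + 2464) = 15*(12302/5) = 36906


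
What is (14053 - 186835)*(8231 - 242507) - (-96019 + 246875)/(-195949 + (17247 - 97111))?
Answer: 11164545017402272/275813 ≈ 4.0479e+10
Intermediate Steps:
(14053 - 186835)*(8231 - 242507) - (-96019 + 246875)/(-195949 + (17247 - 97111)) = -172782*(-234276) - 150856/(-195949 - 79864) = 40478675832 - 150856/(-275813) = 40478675832 - 150856*(-1)/275813 = 40478675832 - 1*(-150856/275813) = 40478675832 + 150856/275813 = 11164545017402272/275813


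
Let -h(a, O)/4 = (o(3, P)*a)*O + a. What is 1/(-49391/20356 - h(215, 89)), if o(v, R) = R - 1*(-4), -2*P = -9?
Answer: 20356/13260866809 ≈ 1.5350e-6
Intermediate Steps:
P = 9/2 (P = -1/2*(-9) = 9/2 ≈ 4.5000)
o(v, R) = 4 + R (o(v, R) = R + 4 = 4 + R)
h(a, O) = -4*a - 34*O*a (h(a, O) = -4*(((4 + 9/2)*a)*O + a) = -4*((17*a/2)*O + a) = -4*(17*O*a/2 + a) = -4*(a + 17*O*a/2) = -4*a - 34*O*a)
1/(-49391/20356 - h(215, 89)) = 1/(-49391/20356 - (-2)*215*(2 + 17*89)) = 1/(-49391*1/20356 - (-2)*215*(2 + 1513)) = 1/(-49391/20356 - (-2)*215*1515) = 1/(-49391/20356 - 1*(-651450)) = 1/(-49391/20356 + 651450) = 1/(13260866809/20356) = 20356/13260866809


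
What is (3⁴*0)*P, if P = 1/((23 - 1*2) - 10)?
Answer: 0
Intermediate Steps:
P = 1/11 (P = 1/((23 - 2) - 10) = 1/(21 - 10) = 1/11 ≈ 0.090909)
(3⁴*0)*P = (3⁴*0)*(1/11) = (81*0)*(1/11) = 0*(1/11) = 0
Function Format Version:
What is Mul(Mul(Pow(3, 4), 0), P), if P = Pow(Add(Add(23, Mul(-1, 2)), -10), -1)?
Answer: 0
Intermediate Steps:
P = Rational(1, 11) (P = Pow(Add(Add(23, -2), -10), -1) = Pow(Add(21, -10), -1) = Pow(11, -1) = Rational(1, 11) ≈ 0.090909)
Mul(Mul(Pow(3, 4), 0), P) = Mul(Mul(Pow(3, 4), 0), Rational(1, 11)) = Mul(Mul(81, 0), Rational(1, 11)) = Mul(0, Rational(1, 11)) = 0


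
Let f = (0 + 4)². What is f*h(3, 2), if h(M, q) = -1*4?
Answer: -64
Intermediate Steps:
h(M, q) = -4
f = 16 (f = 4² = 16)
f*h(3, 2) = 16*(-4) = -64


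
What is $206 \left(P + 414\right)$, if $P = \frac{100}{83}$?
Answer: $\frac{7099172}{83} \approx 85532.0$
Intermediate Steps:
$P = \frac{100}{83}$ ($P = 100 \cdot \frac{1}{83} = \frac{100}{83} \approx 1.2048$)
$206 \left(P + 414\right) = 206 \left(\frac{100}{83} + 414\right) = 206 \cdot \frac{34462}{83} = \frac{7099172}{83}$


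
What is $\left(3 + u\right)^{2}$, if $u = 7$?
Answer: $100$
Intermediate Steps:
$\left(3 + u\right)^{2} = \left(3 + 7\right)^{2} = 10^{2} = 100$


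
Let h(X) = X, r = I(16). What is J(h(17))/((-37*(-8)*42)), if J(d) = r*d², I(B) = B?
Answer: 289/777 ≈ 0.37194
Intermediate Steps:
r = 16
J(d) = 16*d²
J(h(17))/((-37*(-8)*42)) = (16*17²)/((-37*(-8)*42)) = (16*289)/((296*42)) = 4624/12432 = 4624*(1/12432) = 289/777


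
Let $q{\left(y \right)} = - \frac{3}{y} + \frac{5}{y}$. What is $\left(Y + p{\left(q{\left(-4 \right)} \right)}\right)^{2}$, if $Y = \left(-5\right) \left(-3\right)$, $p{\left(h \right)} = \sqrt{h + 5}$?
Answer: $\frac{459}{2} + 45 \sqrt{2} \approx 293.14$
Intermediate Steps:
$q{\left(y \right)} = \frac{2}{y}$
$p{\left(h \right)} = \sqrt{5 + h}$
$Y = 15$
$\left(Y + p{\left(q{\left(-4 \right)} \right)}\right)^{2} = \left(15 + \sqrt{5 + \frac{2}{-4}}\right)^{2} = \left(15 + \sqrt{5 + 2 \left(- \frac{1}{4}\right)}\right)^{2} = \left(15 + \sqrt{5 - \frac{1}{2}}\right)^{2} = \left(15 + \sqrt{\frac{9}{2}}\right)^{2} = \left(15 + \frac{3 \sqrt{2}}{2}\right)^{2}$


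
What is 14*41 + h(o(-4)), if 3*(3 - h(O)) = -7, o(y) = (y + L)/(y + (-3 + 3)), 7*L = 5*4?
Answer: 1738/3 ≈ 579.33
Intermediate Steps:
L = 20/7 (L = (5*4)/7 = (⅐)*20 = 20/7 ≈ 2.8571)
o(y) = (20/7 + y)/y (o(y) = (y + 20/7)/(y + (-3 + 3)) = (20/7 + y)/(y + 0) = (20/7 + y)/y)
h(O) = 16/3 (h(O) = 3 - ⅓*(-7) = 3 + 7/3 = 16/3)
14*41 + h(o(-4)) = 14*41 + 16/3 = 574 + 16/3 = 1738/3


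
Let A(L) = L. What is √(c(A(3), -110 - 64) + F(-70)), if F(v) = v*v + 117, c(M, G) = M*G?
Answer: √4495 ≈ 67.045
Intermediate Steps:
c(M, G) = G*M
F(v) = 117 + v² (F(v) = v² + 117 = 117 + v²)
√(c(A(3), -110 - 64) + F(-70)) = √((-110 - 64)*3 + (117 + (-70)²)) = √(-174*3 + (117 + 4900)) = √(-522 + 5017) = √4495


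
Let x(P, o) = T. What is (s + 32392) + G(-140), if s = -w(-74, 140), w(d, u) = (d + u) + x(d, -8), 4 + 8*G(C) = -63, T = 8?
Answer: 258477/8 ≈ 32310.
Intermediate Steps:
x(P, o) = 8
G(C) = -67/8 (G(C) = -½ + (⅛)*(-63) = -½ - 63/8 = -67/8)
w(d, u) = 8 + d + u (w(d, u) = (d + u) + 8 = 8 + d + u)
s = -74 (s = -(8 - 74 + 140) = -1*74 = -74)
(s + 32392) + G(-140) = (-74 + 32392) - 67/8 = 32318 - 67/8 = 258477/8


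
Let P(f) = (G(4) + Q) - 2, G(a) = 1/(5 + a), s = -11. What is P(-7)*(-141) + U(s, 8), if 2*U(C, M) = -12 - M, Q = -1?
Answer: 1192/3 ≈ 397.33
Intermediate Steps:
U(C, M) = -6 - M/2 (U(C, M) = (-12 - M)/2 = -6 - M/2)
P(f) = -26/9 (P(f) = (1/(5 + 4) - 1) - 2 = (1/9 - 1) - 2 = (⅑ - 1) - 2 = -8/9 - 2 = -26/9)
P(-7)*(-141) + U(s, 8) = -26/9*(-141) + (-6 - ½*8) = 1222/3 + (-6 - 4) = 1222/3 - 10 = 1192/3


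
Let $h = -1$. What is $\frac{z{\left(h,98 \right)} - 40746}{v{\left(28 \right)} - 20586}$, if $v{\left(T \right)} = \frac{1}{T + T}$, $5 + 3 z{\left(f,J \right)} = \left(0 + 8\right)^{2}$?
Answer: $\frac{6842024}{3458445} \approx 1.9784$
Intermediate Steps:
$z{\left(f,J \right)} = \frac{59}{3}$ ($z{\left(f,J \right)} = - \frac{5}{3} + \frac{\left(0 + 8\right)^{2}}{3} = - \frac{5}{3} + \frac{8^{2}}{3} = - \frac{5}{3} + \frac{1}{3} \cdot 64 = - \frac{5}{3} + \frac{64}{3} = \frac{59}{3}$)
$v{\left(T \right)} = \frac{1}{2 T}$
$\frac{z{\left(h,98 \right)} - 40746}{v{\left(28 \right)} - 20586} = \frac{\frac{59}{3} - 40746}{\frac{1}{2 \cdot 28} - 20586} = - \frac{122179}{3 \left(\frac{1}{2} \cdot \frac{1}{28} - 20586\right)} = - \frac{122179}{3 \left(\frac{1}{56} - 20586\right)} = - \frac{122179}{3 \left(- \frac{1152815}{56}\right)} = \left(- \frac{122179}{3}\right) \left(- \frac{56}{1152815}\right) = \frac{6842024}{3458445}$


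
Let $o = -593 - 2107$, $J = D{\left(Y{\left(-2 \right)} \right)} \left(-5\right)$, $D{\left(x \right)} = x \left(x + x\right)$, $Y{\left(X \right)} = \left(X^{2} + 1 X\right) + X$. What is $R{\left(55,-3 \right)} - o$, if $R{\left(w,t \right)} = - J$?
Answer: $2700$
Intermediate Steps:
$Y{\left(X \right)} = X^{2} + 2 X$ ($Y{\left(X \right)} = \left(X^{2} + X\right) + X = \left(X + X^{2}\right) + X = X^{2} + 2 X$)
$D{\left(x \right)} = 2 x^{2}$ ($D{\left(x \right)} = x 2 x = 2 x^{2}$)
$J = 0$ ($J = 2 \left(- 2 \left(2 - 2\right)\right)^{2} \left(-5\right) = 2 \left(\left(-2\right) 0\right)^{2} \left(-5\right) = 2 \cdot 0^{2} \left(-5\right) = 2 \cdot 0 \left(-5\right) = 0 \left(-5\right) = 0$)
$R{\left(w,t \right)} = 0$ ($R{\left(w,t \right)} = \left(-1\right) 0 = 0$)
$o = -2700$ ($o = -593 - 2107 = -2700$)
$R{\left(55,-3 \right)} - o = 0 - -2700 = 0 + 2700 = 2700$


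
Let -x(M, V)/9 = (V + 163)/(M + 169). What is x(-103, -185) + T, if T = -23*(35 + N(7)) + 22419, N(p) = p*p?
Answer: 20490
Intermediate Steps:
N(p) = p²
x(M, V) = -9*(163 + V)/(169 + M) (x(M, V) = -9*(V + 163)/(M + 169) = -9*(163 + V)/(169 + M))
T = 20487 (T = -23*(35 + 7²) + 22419 = -23*(35 + 49) + 22419 = -23*84 + 22419 = -1932 + 22419 = 20487)
x(-103, -185) + T = 9*(-163 - 1*(-185))/(169 - 103) + 20487 = 9*(-163 + 185)/66 + 20487 = 9*(1/66)*22 + 20487 = 3 + 20487 = 20490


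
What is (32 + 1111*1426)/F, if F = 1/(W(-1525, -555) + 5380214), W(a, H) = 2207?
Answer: 8527466473878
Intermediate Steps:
F = 1/5382421 (F = 1/(2207 + 5380214) = 1/5382421 ≈ 1.8579e-7)
(32 + 1111*1426)/F = (32 + 1111*1426)/(1/5382421) = (32 + 1584286)*5382421 = 1584318*5382421 = 8527466473878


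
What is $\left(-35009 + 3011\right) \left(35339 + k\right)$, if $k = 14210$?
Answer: $-1585468902$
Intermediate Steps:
$\left(-35009 + 3011\right) \left(35339 + k\right) = \left(-35009 + 3011\right) \left(35339 + 14210\right) = \left(-31998\right) 49549 = -1585468902$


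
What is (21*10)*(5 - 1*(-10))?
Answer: 3150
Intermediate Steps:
(21*10)*(5 - 1*(-10)) = 210*(5 + 10) = 210*15 = 3150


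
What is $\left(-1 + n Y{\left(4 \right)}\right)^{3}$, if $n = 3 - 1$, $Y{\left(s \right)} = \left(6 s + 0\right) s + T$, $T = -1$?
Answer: $6751269$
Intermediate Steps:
$Y{\left(s \right)} = -1 + 6 s^{2}$ ($Y{\left(s \right)} = \left(6 s + 0\right) s - 1 = 6 s s - 1 = 6 s^{2} - 1 = -1 + 6 s^{2}$)
$n = 2$
$\left(-1 + n Y{\left(4 \right)}\right)^{3} = \left(-1 + 2 \left(-1 + 6 \cdot 4^{2}\right)\right)^{3} = \left(-1 + 2 \left(-1 + 6 \cdot 16\right)\right)^{3} = \left(-1 + 2 \left(-1 + 96\right)\right)^{3} = \left(-1 + 2 \cdot 95\right)^{3} = \left(-1 + 190\right)^{3} = 189^{3} = 6751269$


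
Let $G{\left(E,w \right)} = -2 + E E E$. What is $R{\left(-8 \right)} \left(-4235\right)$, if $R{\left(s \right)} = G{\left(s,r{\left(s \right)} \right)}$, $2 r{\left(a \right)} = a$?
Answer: $2176790$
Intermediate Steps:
$r{\left(a \right)} = \frac{a}{2}$
$G{\left(E,w \right)} = -2 + E^{3}$ ($G{\left(E,w \right)} = -2 + E^{2} E = -2 + E^{3}$)
$R{\left(s \right)} = -2 + s^{3}$
$R{\left(-8 \right)} \left(-4235\right) = \left(-2 + \left(-8\right)^{3}\right) \left(-4235\right) = \left(-2 - 512\right) \left(-4235\right) = \left(-514\right) \left(-4235\right) = 2176790$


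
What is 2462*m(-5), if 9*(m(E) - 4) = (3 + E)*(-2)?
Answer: 98480/9 ≈ 10942.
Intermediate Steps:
m(E) = 10/3 - 2*E/9 (m(E) = 4 + ((3 + E)*(-2))/9 = 4 + (-6 - 2*E)/9 = 4 + (-⅔ - 2*E/9) = 10/3 - 2*E/9)
2462*m(-5) = 2462*(10/3 - 2/9*(-5)) = 2462*(10/3 + 10/9) = 2462*(40/9) = 98480/9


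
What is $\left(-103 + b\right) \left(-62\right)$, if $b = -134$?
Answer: $14694$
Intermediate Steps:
$\left(-103 + b\right) \left(-62\right) = \left(-103 - 134\right) \left(-62\right) = \left(-237\right) \left(-62\right) = 14694$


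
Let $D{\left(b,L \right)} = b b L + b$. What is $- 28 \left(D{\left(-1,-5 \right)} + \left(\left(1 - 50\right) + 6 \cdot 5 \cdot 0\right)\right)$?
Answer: $1540$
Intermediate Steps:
$D{\left(b,L \right)} = b + L b^{2}$ ($D{\left(b,L \right)} = b^{2} L + b = L b^{2} + b = b + L b^{2}$)
$- 28 \left(D{\left(-1,-5 \right)} + \left(\left(1 - 50\right) + 6 \cdot 5 \cdot 0\right)\right) = - 28 \left(- (1 - -5) + \left(\left(1 - 50\right) + 6 \cdot 5 \cdot 0\right)\right) = - 28 \left(- (1 + 5) + \left(-49 + 30 \cdot 0\right)\right) = - 28 \left(\left(-1\right) 6 + \left(-49 + 0\right)\right) = - 28 \left(-6 - 49\right) = \left(-28\right) \left(-55\right) = 1540$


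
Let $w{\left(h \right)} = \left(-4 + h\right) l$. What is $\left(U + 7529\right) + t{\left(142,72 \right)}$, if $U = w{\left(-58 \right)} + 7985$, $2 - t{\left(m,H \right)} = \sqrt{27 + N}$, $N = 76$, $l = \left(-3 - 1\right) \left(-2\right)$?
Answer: $15020 - \sqrt{103} \approx 15010.0$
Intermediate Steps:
$l = 8$ ($l = \left(-4\right) \left(-2\right) = 8$)
$t{\left(m,H \right)} = 2 - \sqrt{103}$ ($t{\left(m,H \right)} = 2 - \sqrt{27 + 76} = 2 - \sqrt{103}$)
$w{\left(h \right)} = -32 + 8 h$ ($w{\left(h \right)} = \left(-4 + h\right) 8 = -32 + 8 h$)
$U = 7489$ ($U = \left(-32 + 8 \left(-58\right)\right) + 7985 = \left(-32 - 464\right) + 7985 = -496 + 7985 = 7489$)
$\left(U + 7529\right) + t{\left(142,72 \right)} = \left(7489 + 7529\right) + \left(2 - \sqrt{103}\right) = 15018 + \left(2 - \sqrt{103}\right) = 15020 - \sqrt{103}$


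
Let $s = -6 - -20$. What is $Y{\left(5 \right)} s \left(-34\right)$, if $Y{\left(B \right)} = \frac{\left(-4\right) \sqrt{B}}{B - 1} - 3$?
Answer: $1428 + 476 \sqrt{5} \approx 2492.4$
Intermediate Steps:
$s = 14$ ($s = -6 + 20 = 14$)
$Y{\left(B \right)} = -3 - \frac{4 \sqrt{B}}{-1 + B}$ ($Y{\left(B \right)} = \frac{\left(-4\right) \sqrt{B}}{-1 + B} - 3 = - \frac{4 \sqrt{B}}{-1 + B} - 3 = -3 - \frac{4 \sqrt{B}}{-1 + B}$)
$Y{\left(5 \right)} s \left(-34\right) = \frac{3 - 4 \sqrt{5} - 15}{-1 + 5} \cdot 14 \left(-34\right) = \frac{3 - 4 \sqrt{5} - 15}{4} \cdot 14 \left(-34\right) = \frac{-12 - 4 \sqrt{5}}{4} \cdot 14 \left(-34\right) = \left(-3 - \sqrt{5}\right) 14 \left(-34\right) = \left(-42 - 14 \sqrt{5}\right) \left(-34\right) = 1428 + 476 \sqrt{5}$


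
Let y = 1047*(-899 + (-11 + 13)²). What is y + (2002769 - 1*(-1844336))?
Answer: 2910040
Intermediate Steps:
y = -937065 (y = 1047*(-899 + 2²) = 1047*(-899 + 4) = 1047*(-895) = -937065)
y + (2002769 - 1*(-1844336)) = -937065 + (2002769 - 1*(-1844336)) = -937065 + (2002769 + 1844336) = -937065 + 3847105 = 2910040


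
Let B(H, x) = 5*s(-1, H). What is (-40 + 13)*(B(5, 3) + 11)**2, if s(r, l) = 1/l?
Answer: -3888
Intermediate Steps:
B(H, x) = 5/H
(-40 + 13)*(B(5, 3) + 11)**2 = (-40 + 13)*(5/5 + 11)**2 = -27*(5*(1/5) + 11)**2 = -27*(1 + 11)**2 = -27*12**2 = -27*144 = -3888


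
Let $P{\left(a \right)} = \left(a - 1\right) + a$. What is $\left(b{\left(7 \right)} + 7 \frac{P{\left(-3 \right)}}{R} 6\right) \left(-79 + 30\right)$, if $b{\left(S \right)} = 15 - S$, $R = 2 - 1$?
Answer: $14014$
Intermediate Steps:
$R = 1$
$P{\left(a \right)} = -1 + 2 a$ ($P{\left(a \right)} = \left(-1 + a\right) + a = -1 + 2 a$)
$\left(b{\left(7 \right)} + 7 \frac{P{\left(-3 \right)}}{R} 6\right) \left(-79 + 30\right) = \left(\left(15 - 7\right) + 7 \frac{-1 + 2 \left(-3\right)}{1} \cdot 6\right) \left(-79 + 30\right) = \left(\left(15 - 7\right) + 7 \left(-1 - 6\right) 1 \cdot 6\right) \left(-49\right) = \left(8 + 7 \left(\left(-7\right) 1\right) 6\right) \left(-49\right) = \left(8 + 7 \left(-7\right) 6\right) \left(-49\right) = \left(8 - 294\right) \left(-49\right) = \left(-286\right) \left(-49\right) = 14014$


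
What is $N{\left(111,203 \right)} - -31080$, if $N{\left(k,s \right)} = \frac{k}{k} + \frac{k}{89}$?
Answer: $\frac{2766320}{89} \approx 31082.0$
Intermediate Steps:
$N{\left(k,s \right)} = 1 + \frac{k}{89}$ ($N{\left(k,s \right)} = 1 + k \frac{1}{89} = 1 + \frac{k}{89}$)
$N{\left(111,203 \right)} - -31080 = \left(1 + \frac{1}{89} \cdot 111\right) - -31080 = \left(1 + \frac{111}{89}\right) + 31080 = \frac{200}{89} + 31080 = \frac{2766320}{89}$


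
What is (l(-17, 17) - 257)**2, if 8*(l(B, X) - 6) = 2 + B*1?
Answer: 4092529/64 ≈ 63946.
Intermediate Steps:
l(B, X) = 25/4 + B/8 (l(B, X) = 6 + (2 + B*1)/8 = 6 + (2 + B)/8 = 6 + (1/4 + B/8) = 25/4 + B/8)
(l(-17, 17) - 257)**2 = ((25/4 + (1/8)*(-17)) - 257)**2 = ((25/4 - 17/8) - 257)**2 = (33/8 - 257)**2 = (-2023/8)**2 = 4092529/64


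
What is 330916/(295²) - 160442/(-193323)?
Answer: 77936138918/16823934075 ≈ 4.6325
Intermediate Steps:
330916/(295²) - 160442/(-193323) = 330916/87025 - 160442*(-1/193323) = 330916*(1/87025) + 160442/193323 = 330916/87025 + 160442/193323 = 77936138918/16823934075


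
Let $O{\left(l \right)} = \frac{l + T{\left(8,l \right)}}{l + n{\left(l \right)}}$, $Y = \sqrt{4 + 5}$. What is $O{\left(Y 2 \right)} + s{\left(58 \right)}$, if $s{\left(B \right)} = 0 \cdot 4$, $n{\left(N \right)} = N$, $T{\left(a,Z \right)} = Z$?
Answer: $1$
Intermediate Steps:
$s{\left(B \right)} = 0$
$Y = 3$ ($Y = \sqrt{9} = 3$)
$O{\left(l \right)} = 1$ ($O{\left(l \right)} = \frac{l + l}{l + l} = \frac{2 l}{2 l} = 2 l \frac{1}{2 l} = 1$)
$O{\left(Y 2 \right)} + s{\left(58 \right)} = 1 + 0 = 1$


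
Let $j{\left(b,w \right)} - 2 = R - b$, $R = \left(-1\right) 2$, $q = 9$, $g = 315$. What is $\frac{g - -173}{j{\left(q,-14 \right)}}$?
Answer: $- \frac{488}{9} \approx -54.222$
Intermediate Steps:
$R = -2$
$j{\left(b,w \right)} = - b$ ($j{\left(b,w \right)} = 2 - \left(2 + b\right) = - b$)
$\frac{g - -173}{j{\left(q,-14 \right)}} = \frac{315 - -173}{\left(-1\right) 9} = \frac{315 + 173}{-9} = 488 \left(- \frac{1}{9}\right) = - \frac{488}{9}$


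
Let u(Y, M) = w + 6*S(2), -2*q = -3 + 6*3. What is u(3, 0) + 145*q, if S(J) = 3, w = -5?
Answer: -2149/2 ≈ -1074.5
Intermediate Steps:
q = -15/2 (q = -(-3 + 6*3)/2 = -(-3 + 18)/2 = -½*15 = -15/2 ≈ -7.5000)
u(Y, M) = 13 (u(Y, M) = -5 + 6*3 = -5 + 18 = 13)
u(3, 0) + 145*q = 13 + 145*(-15/2) = 13 - 2175/2 = -2149/2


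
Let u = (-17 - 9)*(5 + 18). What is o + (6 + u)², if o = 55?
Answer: 350519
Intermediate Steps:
u = -598 (u = -26*23 = -598)
o + (6 + u)² = 55 + (6 - 598)² = 55 + (-592)² = 55 + 350464 = 350519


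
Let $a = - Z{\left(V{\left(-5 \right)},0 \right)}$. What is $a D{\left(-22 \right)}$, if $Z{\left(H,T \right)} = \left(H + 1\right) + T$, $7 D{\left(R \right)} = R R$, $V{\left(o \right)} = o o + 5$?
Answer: $- \frac{15004}{7} \approx -2143.4$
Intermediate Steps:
$V{\left(o \right)} = 5 + o^{2}$ ($V{\left(o \right)} = o^{2} + 5 = 5 + o^{2}$)
$D{\left(R \right)} = \frac{R^{2}}{7}$ ($D{\left(R \right)} = \frac{R R}{7} = \frac{R^{2}}{7}$)
$Z{\left(H,T \right)} = 1 + H + T$ ($Z{\left(H,T \right)} = \left(1 + H\right) + T = 1 + H + T$)
$a = -31$ ($a = - (1 + \left(5 + \left(-5\right)^{2}\right) + 0) = - (1 + \left(5 + 25\right) + 0) = - (1 + 30 + 0) = \left(-1\right) 31 = -31$)
$a D{\left(-22 \right)} = - 31 \frac{\left(-22\right)^{2}}{7} = - 31 \cdot \frac{1}{7} \cdot 484 = \left(-31\right) \frac{484}{7} = - \frac{15004}{7}$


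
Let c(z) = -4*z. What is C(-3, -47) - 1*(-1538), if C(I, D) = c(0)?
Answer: 1538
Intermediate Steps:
C(I, D) = 0 (C(I, D) = -4*0 = 0)
C(-3, -47) - 1*(-1538) = 0 - 1*(-1538) = 0 + 1538 = 1538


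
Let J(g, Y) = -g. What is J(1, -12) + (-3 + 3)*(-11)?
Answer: -1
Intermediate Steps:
J(1, -12) + (-3 + 3)*(-11) = -1*1 + (-3 + 3)*(-11) = -1 + 0*(-11) = -1 + 0 = -1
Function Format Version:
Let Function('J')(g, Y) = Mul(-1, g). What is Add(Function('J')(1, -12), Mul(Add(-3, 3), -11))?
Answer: -1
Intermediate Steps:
Add(Function('J')(1, -12), Mul(Add(-3, 3), -11)) = Add(Mul(-1, 1), Mul(Add(-3, 3), -11)) = Add(-1, Mul(0, -11)) = Add(-1, 0) = -1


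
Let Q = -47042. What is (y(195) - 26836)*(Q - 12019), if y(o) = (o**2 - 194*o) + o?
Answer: 1561927206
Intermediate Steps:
y(o) = o**2 - 193*o
(y(195) - 26836)*(Q - 12019) = (195*(-193 + 195) - 26836)*(-47042 - 12019) = (195*2 - 26836)*(-59061) = (390 - 26836)*(-59061) = -26446*(-59061) = 1561927206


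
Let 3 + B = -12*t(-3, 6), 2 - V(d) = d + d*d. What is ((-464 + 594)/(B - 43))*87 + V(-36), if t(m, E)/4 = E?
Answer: -215741/167 ≈ -1291.9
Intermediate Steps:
t(m, E) = 4*E
V(d) = 2 - d - d² (V(d) = 2 - (d + d*d) = 2 - (d + d²) = 2 + (-d - d²) = 2 - d - d²)
B = -291 (B = -3 - 48*6 = -3 - 12*24 = -3 - 288 = -291)
((-464 + 594)/(B - 43))*87 + V(-36) = ((-464 + 594)/(-291 - 43))*87 + (2 - 1*(-36) - 1*(-36)²) = (130/(-334))*87 + (2 + 36 - 1*1296) = (130*(-1/334))*87 + (2 + 36 - 1296) = -65/167*87 - 1258 = -5655/167 - 1258 = -215741/167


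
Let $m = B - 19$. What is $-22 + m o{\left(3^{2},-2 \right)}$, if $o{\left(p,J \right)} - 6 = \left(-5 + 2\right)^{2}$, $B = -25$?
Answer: $-682$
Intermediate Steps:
$m = -44$ ($m = -25 - 19 = -44$)
$o{\left(p,J \right)} = 15$ ($o{\left(p,J \right)} = 6 + \left(-5 + 2\right)^{2} = 6 + \left(-3\right)^{2} = 6 + 9 = 15$)
$-22 + m o{\left(3^{2},-2 \right)} = -22 - 660 = -682$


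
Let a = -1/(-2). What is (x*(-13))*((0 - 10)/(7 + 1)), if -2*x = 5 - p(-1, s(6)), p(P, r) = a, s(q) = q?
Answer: -585/16 ≈ -36.563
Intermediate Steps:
a = ½ (a = -1*(-½) = ½ ≈ 0.50000)
p(P, r) = ½
x = -9/4 (x = -(5 - 1*½)/2 = -(5 - ½)/2 = -½*9/2 = -9/4 ≈ -2.2500)
(x*(-13))*((0 - 10)/(7 + 1)) = (-9/4*(-13))*((0 - 10)/(7 + 1)) = 117*(-10/8)/4 = 117*(-10*⅛)/4 = (117/4)*(-5/4) = -585/16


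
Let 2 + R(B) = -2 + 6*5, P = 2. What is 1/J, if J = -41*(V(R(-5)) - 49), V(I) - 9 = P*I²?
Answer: -1/53792 ≈ -1.8590e-5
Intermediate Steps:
R(B) = 26 (R(B) = -2 + (-2 + 6*5) = -2 + (-2 + 30) = -2 + 28 = 26)
V(I) = 9 + 2*I²
J = -53792 (J = -41*((9 + 2*26²) - 49) = -41*((9 + 2*676) - 49) = -41*((9 + 1352) - 49) = -41*(1361 - 49) = -41*1312 = -53792)
1/J = 1/(-53792) = -1/53792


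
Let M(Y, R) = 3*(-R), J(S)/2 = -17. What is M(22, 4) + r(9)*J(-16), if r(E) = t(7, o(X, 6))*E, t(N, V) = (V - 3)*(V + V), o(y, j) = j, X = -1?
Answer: -11028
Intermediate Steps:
t(N, V) = 2*V*(-3 + V) (t(N, V) = (-3 + V)*(2*V) = 2*V*(-3 + V))
J(S) = -34 (J(S) = 2*(-17) = -34)
M(Y, R) = -3*R
r(E) = 36*E (r(E) = (2*6*(-3 + 6))*E = (2*6*3)*E = 36*E)
M(22, 4) + r(9)*J(-16) = -3*4 + (36*9)*(-34) = -12 + 324*(-34) = -12 - 11016 = -11028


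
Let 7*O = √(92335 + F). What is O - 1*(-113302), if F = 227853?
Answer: 113302 + 2*√80047/7 ≈ 1.1338e+5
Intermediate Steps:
O = 2*√80047/7 (O = √(92335 + 227853)/7 = √320188/7 = (2*√80047)/7 = 2*√80047/7 ≈ 80.836)
O - 1*(-113302) = 2*√80047/7 - 1*(-113302) = 2*√80047/7 + 113302 = 113302 + 2*√80047/7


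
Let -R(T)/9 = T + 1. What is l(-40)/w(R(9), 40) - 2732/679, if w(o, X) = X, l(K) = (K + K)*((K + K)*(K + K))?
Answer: -8693932/679 ≈ -12804.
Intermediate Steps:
R(T) = -9 - 9*T (R(T) = -9*(T + 1) = -9*(1 + T) = -9 - 9*T)
l(K) = 8*K**3 (l(K) = (2*K)*((2*K)*(2*K)) = (2*K)*(4*K**2) = 8*K**3)
l(-40)/w(R(9), 40) - 2732/679 = (8*(-40)**3)/40 - 2732/679 = (8*(-64000))*(1/40) - 2732*1/679 = -512000*1/40 - 2732/679 = -12800 - 2732/679 = -8693932/679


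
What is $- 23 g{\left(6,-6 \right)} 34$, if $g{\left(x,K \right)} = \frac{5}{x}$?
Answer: $- \frac{1955}{3} \approx -651.67$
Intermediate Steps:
$- 23 g{\left(6,-6 \right)} 34 = - 23 \cdot \frac{5}{6} \cdot 34 = - 23 \cdot 5 \cdot \frac{1}{6} \cdot 34 = \left(-23\right) \frac{5}{6} \cdot 34 = \left(- \frac{115}{6}\right) 34 = - \frac{1955}{3}$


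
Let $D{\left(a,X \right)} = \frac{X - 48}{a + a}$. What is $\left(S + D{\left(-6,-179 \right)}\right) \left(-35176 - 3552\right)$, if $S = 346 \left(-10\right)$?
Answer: $\frac{399798826}{3} \approx 1.3327 \cdot 10^{8}$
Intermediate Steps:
$S = -3460$
$D{\left(a,X \right)} = \frac{-48 + X}{2 a}$
$\left(S + D{\left(-6,-179 \right)}\right) \left(-35176 - 3552\right) = \left(-3460 + \frac{-48 - 179}{2 \left(-6\right)}\right) \left(-35176 - 3552\right) = \left(-3460 + \frac{1}{2} \left(- \frac{1}{6}\right) \left(-227\right)\right) \left(-38728\right) = \left(-3460 + \frac{227}{12}\right) \left(-38728\right) = \left(- \frac{41293}{12}\right) \left(-38728\right) = \frac{399798826}{3}$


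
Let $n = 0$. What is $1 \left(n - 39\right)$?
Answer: $-39$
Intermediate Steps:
$1 \left(n - 39\right) = 1 \left(0 - 39\right) = 1 \left(-39\right) = -39$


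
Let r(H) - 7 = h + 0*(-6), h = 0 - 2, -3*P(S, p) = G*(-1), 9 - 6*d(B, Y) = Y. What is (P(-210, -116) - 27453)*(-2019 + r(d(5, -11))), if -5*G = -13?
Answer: 829328948/15 ≈ 5.5289e+7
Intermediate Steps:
G = 13/5 (G = -⅕*(-13) = 13/5 ≈ 2.6000)
d(B, Y) = 3/2 - Y/6
P(S, p) = 13/15 (P(S, p) = -13*(-1)/15 = -⅓*(-13/5) = 13/15)
h = -2
r(H) = 5 (r(H) = 7 + (-2 + 0*(-6)) = 7 + (-2 + 0) = 7 - 2 = 5)
(P(-210, -116) - 27453)*(-2019 + r(d(5, -11))) = (13/15 - 27453)*(-2019 + 5) = -411782/15*(-2014) = 829328948/15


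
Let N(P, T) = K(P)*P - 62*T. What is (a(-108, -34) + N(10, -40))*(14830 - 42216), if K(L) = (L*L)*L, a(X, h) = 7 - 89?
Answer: -339531628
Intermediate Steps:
a(X, h) = -82
K(L) = L³ (K(L) = L²*L = L³)
N(P, T) = P⁴ - 62*T (N(P, T) = P³*P - 62*T = P⁴ - 62*T)
(a(-108, -34) + N(10, -40))*(14830 - 42216) = (-82 + (10⁴ - 62*(-40)))*(14830 - 42216) = (-82 + (10000 + 2480))*(-27386) = (-82 + 12480)*(-27386) = 12398*(-27386) = -339531628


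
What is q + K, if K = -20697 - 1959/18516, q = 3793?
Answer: -104332141/6172 ≈ -16904.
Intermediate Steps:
K = -127742537/6172 (K = -20697 - 1959/18516 = -20697 - 1*653/6172 = -20697 - 653/6172 = -127742537/6172 ≈ -20697.)
q + K = 3793 - 127742537/6172 = -104332141/6172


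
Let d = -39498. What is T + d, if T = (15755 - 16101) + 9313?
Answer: -30531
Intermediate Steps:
T = 8967 (T = -346 + 9313 = 8967)
T + d = 8967 - 39498 = -30531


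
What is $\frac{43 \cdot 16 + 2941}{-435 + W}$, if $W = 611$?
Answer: $\frac{3629}{176} \approx 20.619$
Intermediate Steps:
$\frac{43 \cdot 16 + 2941}{-435 + W} = \frac{43 \cdot 16 + 2941}{-435 + 611} = \frac{688 + 2941}{176} = 3629 \cdot \frac{1}{176} = \frac{3629}{176}$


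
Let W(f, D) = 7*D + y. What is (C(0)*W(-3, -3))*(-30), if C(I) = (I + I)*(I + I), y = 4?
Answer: 0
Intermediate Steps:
W(f, D) = 4 + 7*D (W(f, D) = 7*D + 4 = 4 + 7*D)
C(I) = 4*I**2 (C(I) = (2*I)*(2*I) = 4*I**2)
(C(0)*W(-3, -3))*(-30) = ((4*0**2)*(4 + 7*(-3)))*(-30) = ((4*0)*(4 - 21))*(-30) = (0*(-17))*(-30) = 0*(-30) = 0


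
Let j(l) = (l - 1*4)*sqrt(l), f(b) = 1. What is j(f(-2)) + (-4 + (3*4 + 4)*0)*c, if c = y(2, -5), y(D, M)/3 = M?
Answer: 57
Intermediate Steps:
y(D, M) = 3*M
c = -15 (c = 3*(-5) = -15)
j(l) = sqrt(l)*(-4 + l) (j(l) = (l - 4)*sqrt(l) = (-4 + l)*sqrt(l) = sqrt(l)*(-4 + l))
j(f(-2)) + (-4 + (3*4 + 4)*0)*c = sqrt(1)*(-4 + 1) + (-4 + (3*4 + 4)*0)*(-15) = 1*(-3) + (-4 + (12 + 4)*0)*(-15) = -3 + (-4 + 16*0)*(-15) = -3 + (-4 + 0)*(-15) = -3 - 4*(-15) = -3 + 60 = 57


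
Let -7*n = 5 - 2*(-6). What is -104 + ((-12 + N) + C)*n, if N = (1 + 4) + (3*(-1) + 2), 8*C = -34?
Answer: -297/4 ≈ -74.250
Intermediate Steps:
C = -17/4 (C = (⅛)*(-34) = -17/4 ≈ -4.2500)
N = 4 (N = 5 + (-3 + 2) = 5 - 1 = 4)
n = -17/7 (n = -(5 - 2*(-6))/7 = -(5 + 12)/7 = -⅐*17 = -17/7 ≈ -2.4286)
-104 + ((-12 + N) + C)*n = -104 + ((-12 + 4) - 17/4)*(-17/7) = -104 + (-8 - 17/4)*(-17/7) = -104 - 49/4*(-17/7) = -104 + 119/4 = -297/4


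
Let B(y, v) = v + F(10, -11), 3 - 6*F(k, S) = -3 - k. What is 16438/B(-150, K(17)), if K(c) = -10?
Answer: -24657/11 ≈ -2241.5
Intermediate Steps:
F(k, S) = 1 + k/6 (F(k, S) = ½ - (-3 - k)/6 = ½ + (½ + k/6) = 1 + k/6)
B(y, v) = 8/3 + v (B(y, v) = v + (1 + (⅙)*10) = v + (1 + 5/3) = v + 8/3 = 8/3 + v)
16438/B(-150, K(17)) = 16438/(8/3 - 10) = 16438/(-22/3) = 16438*(-3/22) = -24657/11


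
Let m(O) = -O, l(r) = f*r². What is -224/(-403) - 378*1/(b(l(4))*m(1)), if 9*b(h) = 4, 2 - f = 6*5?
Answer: 685951/806 ≈ 851.06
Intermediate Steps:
f = -28 (f = 2 - 6*5 = 2 - 1*30 = 2 - 30 = -28)
l(r) = -28*r²
b(h) = 4/9 (b(h) = (⅑)*4 = 4/9)
-224/(-403) - 378*1/(b(l(4))*m(1)) = -224/(-403) - 378/(-1*1*(4/9)) = -224*(-1/403) - 378/((-1*4/9)) = 224/403 - 378/(-4/9) = 224/403 - 378*(-9/4) = 224/403 + 1701/2 = 685951/806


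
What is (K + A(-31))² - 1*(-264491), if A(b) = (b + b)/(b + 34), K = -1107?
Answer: 13825108/9 ≈ 1.5361e+6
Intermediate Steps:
A(b) = 2*b/(34 + b) (A(b) = (2*b)/(34 + b) = 2*b/(34 + b))
(K + A(-31))² - 1*(-264491) = (-1107 + 2*(-31)/(34 - 31))² - 1*(-264491) = (-1107 + 2*(-31)/3)² + 264491 = (-1107 + 2*(-31)*(⅓))² + 264491 = (-1107 - 62/3)² + 264491 = (-3383/3)² + 264491 = 11444689/9 + 264491 = 13825108/9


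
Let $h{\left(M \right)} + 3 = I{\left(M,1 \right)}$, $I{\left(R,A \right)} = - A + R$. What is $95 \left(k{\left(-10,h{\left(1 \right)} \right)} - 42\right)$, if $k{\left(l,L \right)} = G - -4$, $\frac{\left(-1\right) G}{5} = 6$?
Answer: $-6460$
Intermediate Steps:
$G = -30$ ($G = \left(-5\right) 6 = -30$)
$I{\left(R,A \right)} = R - A$
$h{\left(M \right)} = -4 + M$ ($h{\left(M \right)} = -3 + \left(M - 1\right) = -3 + \left(-1 + M\right) = -4 + M$)
$k{\left(l,L \right)} = -26$ ($k{\left(l,L \right)} = -30 - -4 = -30 + 4 = -26$)
$95 \left(k{\left(-10,h{\left(1 \right)} \right)} - 42\right) = 95 \left(-26 - 42\right) = 95 \left(-68\right) = -6460$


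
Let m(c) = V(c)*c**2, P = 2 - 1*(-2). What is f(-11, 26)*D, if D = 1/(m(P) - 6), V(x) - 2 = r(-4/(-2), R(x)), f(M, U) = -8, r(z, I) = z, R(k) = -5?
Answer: -4/29 ≈ -0.13793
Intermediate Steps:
V(x) = 4 (V(x) = 2 - 4/(-2) = 2 - 4*(-1/2) = 2 + 2 = 4)
P = 4 (P = 2 + 2 = 4)
m(c) = 4*c**2
D = 1/58 (D = 1/(4*4**2 - 6) = 1/(4*16 - 6) = 1/(64 - 6) = 1/58 ≈ 0.017241)
f(-11, 26)*D = -8*1/58 = -4/29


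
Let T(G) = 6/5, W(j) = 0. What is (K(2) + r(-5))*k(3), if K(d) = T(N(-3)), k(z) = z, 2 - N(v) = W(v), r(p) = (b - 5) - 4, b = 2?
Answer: -87/5 ≈ -17.400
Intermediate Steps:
r(p) = -7 (r(p) = (2 - 5) - 4 = -3 - 4 = -7)
N(v) = 2 (N(v) = 2 - 1*0 = 2 + 0 = 2)
T(G) = 6/5 (T(G) = 6*(1/5) = 6/5)
K(d) = 6/5
(K(2) + r(-5))*k(3) = (6/5 - 7)*3 = -29/5*3 = -87/5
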